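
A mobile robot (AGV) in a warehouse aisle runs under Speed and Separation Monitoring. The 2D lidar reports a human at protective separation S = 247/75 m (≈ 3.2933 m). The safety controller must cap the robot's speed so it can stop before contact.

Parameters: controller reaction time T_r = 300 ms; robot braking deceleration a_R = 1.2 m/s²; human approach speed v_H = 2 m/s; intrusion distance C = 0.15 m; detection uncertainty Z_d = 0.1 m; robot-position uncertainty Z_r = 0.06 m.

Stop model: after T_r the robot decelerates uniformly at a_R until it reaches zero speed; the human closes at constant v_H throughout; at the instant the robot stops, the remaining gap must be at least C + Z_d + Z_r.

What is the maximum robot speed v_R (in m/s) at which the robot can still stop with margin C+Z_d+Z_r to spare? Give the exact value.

v_R_max = 1 m/s = 1.0000 m/s

collect terms ⇒ (5/12)·v_R² + (59/30)·v_R + (-143/60) = 0
  disc = (59/30)² − 4·(5/12)·(-143/60) = 196/25 ; √disc = 14/5
  v_R = (−(59/30) + 14/5) / (2·(5/12)) = 1 m/s
check:
T_s = v_R/a_R = 1/(6/5) = 0.8333 s
robot covers v_R·T_r = 1.0000·0.3000 = 0.3000 m before braking
robot covers 1.0000·0.8333 − ½·1.2000·0.8333² = 0.4167 m while stopping
human closes 2.0000·1.1333 = 2.2667 m
margins: 0.1500+0.1000+0.0600 = 0.3100 m
sum ≈ 0.3000+0.4167+2.2667+0.3100 ≈ 3.2933 m = S ✓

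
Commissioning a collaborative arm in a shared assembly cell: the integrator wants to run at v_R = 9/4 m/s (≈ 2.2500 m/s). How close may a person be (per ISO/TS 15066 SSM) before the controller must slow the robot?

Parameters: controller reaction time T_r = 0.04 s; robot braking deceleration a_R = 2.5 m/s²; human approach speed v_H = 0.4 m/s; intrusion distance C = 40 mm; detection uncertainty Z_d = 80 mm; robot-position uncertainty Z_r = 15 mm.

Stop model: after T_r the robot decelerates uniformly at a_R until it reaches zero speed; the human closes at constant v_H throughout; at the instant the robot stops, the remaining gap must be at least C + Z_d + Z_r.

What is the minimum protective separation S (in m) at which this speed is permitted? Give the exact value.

T_s = v_R/a_R = (9/4)/(5/2) = 0.9000 s
robot covers v_R·T_r = 2.2500·0.0400 = 0.0900 m before braking
robot under decel: 2.2500²/(2·2.5000) = 1.0125 m
human over T_r+T_s: 0.4000·(0.0400+0.9000) = 0.3760 m
C+Z_d+Z_r = 0.0400+0.0800+0.0150 = 0.1350 m
S_min ≈ 0.0900+1.0125+0.3760+0.1350  ⇒  S_min = 3227/2000 m

S_min = 3227/2000 m = 1.6135 m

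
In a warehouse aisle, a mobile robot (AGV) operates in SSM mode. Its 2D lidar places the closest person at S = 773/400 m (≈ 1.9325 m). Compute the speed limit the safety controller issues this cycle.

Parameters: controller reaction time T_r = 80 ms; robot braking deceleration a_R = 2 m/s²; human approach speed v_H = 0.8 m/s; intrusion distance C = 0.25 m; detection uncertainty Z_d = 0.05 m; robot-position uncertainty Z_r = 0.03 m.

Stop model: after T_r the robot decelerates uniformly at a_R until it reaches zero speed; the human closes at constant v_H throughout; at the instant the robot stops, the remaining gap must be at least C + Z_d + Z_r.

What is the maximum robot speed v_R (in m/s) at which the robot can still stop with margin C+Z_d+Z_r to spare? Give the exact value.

v_R_max = 17/10 m/s = 1.7000 m/s

at the boundary: (1/4)·v² + (12/25)·v + (-3077/2000) = 0
  disc = (12/25)² − 4·(1/4)·(-3077/2000) = 17689/10000 ; √disc = 133/100
  v_R = (−(12/25) + 133/100) / (2·(1/4)) = 17/10 m/s
check:
braking lasts T_s = (17/10)/2 = 0.8500 s
reaction-phase robot travel = 1.7000·0.0800 = 0.1360 m
robot covers 1.7000·0.8500 − ½·2.0000·0.8500² = 0.7225 m while stopping
human over T_r+T_s: 0.8000·(0.0800+0.8500) = 0.7440 m
C+Z_d+Z_r = 0.2500+0.0500+0.0300 = 0.3300 m
sum ≈ 0.1360+0.7225+0.7440+0.3300 ≈ 1.9325 m = S ✓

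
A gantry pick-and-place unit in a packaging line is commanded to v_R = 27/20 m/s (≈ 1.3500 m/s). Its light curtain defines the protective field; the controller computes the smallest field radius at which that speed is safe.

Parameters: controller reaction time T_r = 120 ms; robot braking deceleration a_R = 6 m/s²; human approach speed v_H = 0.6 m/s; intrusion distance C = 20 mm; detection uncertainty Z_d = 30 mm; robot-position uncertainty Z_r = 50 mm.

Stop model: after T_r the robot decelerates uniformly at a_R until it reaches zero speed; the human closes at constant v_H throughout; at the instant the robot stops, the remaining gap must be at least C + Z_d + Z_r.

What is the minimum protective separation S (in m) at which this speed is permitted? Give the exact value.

S_min = 4967/8000 m = 0.6209 m

stop time T_s = (27/20)/6 = 0.2250 s
robot covers v_R·T_r = 1.3500·0.1200 = 0.1620 m before braking
robot covers 1.3500·0.2250 − ½·6.0000·0.2250² = 0.1519 m while stopping
human closes 0.6000·0.3450 = 0.2070 m
residual clearance needed = 0.0200+0.0300+0.0500 = 0.1000 m
S_min ≈ 0.1620+0.1519+0.2070+0.1000  ⇒  S_min = 4967/8000 m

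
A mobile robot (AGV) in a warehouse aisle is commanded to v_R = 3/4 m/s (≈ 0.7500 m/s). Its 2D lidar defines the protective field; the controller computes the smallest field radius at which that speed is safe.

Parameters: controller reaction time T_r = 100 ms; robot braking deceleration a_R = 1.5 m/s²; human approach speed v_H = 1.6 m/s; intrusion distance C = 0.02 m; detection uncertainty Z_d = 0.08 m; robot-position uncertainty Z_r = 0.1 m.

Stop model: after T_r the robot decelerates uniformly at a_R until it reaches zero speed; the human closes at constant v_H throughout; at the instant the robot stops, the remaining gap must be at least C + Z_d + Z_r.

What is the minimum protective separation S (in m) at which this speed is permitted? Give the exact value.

T_s = v_R/a_R = (3/4)/(3/2) = 0.5000 s
robot covers v_R·T_r = 0.7500·0.1000 = 0.0750 m before braking
robot under decel: 0.7500²/(2·1.5000) = 0.1875 m
person approaches 1.6000·(0.1000+0.5000) = 0.9600 m
margins: 0.0200+0.0800+0.1000 = 0.2000 m
S_min ≈ 0.0750+0.1875+0.9600+0.2000  ⇒  S_min = 569/400 m

S_min = 569/400 m = 1.4225 m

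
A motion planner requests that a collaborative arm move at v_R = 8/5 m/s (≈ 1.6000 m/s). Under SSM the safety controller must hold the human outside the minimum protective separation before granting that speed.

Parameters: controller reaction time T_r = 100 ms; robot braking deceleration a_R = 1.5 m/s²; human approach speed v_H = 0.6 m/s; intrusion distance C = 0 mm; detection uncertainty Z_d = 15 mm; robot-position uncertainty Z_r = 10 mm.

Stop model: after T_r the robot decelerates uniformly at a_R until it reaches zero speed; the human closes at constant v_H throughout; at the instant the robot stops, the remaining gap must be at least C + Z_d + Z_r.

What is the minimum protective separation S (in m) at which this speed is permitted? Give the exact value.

S_min = 1043/600 m = 1.7383 m

T_s = v_R/a_R = (8/5)/(3/2) = 1.0667 s
robot covers v_R·T_r = 1.6000·0.1000 = 0.1600 m before braking
robot under decel: 1.6000²/(2·1.5000) = 0.8533 m
person approaches 0.6000·(0.1000+1.0667) = 0.7000 m
C+Z_d+Z_r = 0.0000+0.0150+0.0100 = 0.0250 m
S_min ≈ 0.1600+0.8533+0.7000+0.0250  ⇒  S_min = 1043/600 m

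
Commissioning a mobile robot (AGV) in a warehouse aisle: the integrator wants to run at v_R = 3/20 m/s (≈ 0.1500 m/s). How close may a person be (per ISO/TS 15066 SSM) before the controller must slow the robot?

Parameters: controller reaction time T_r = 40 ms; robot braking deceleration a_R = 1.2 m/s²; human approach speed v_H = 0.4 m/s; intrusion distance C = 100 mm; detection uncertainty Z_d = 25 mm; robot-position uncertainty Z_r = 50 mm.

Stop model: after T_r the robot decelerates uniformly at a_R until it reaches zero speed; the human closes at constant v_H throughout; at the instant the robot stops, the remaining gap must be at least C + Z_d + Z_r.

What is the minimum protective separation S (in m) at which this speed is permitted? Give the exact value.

braking lasts T_s = (3/20)/(6/5) = 0.1250 s
robot covers v_R·T_r = 0.1500·0.0400 = 0.0060 m before braking
robot under decel: 0.1500²/(2·1.2000) = 0.0094 m
person approaches 0.4000·(0.0400+0.1250) = 0.0660 m
residual clearance needed = 0.1000+0.0250+0.0500 = 0.1750 m
S_min ≈ 0.0060+0.0094+0.0660+0.1750  ⇒  S_min = 2051/8000 m

S_min = 2051/8000 m = 0.2564 m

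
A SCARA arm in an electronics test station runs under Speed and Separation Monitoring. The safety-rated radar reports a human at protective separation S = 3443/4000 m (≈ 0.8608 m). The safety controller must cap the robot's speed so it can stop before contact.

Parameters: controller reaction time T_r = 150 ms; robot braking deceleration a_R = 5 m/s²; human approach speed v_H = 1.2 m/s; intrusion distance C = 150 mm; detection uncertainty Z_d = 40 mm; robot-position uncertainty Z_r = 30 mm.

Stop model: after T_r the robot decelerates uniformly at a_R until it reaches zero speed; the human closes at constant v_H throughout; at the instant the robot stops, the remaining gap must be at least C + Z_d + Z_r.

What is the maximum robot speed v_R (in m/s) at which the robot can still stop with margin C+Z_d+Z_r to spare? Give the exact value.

collect terms ⇒ (1/10)·v_R² + (39/100)·v_R + (-1843/4000) = 0
  disc = (39/100)² − 4·(1/10)·(-1843/4000) = 841/2500 ; √disc = 29/50
  v_R = (−(39/100) + 29/50) / (2·(1/10)) = 19/20 m/s
check:
braking lasts T_s = (19/20)/5 = 0.1900 s
reaction-phase robot travel = 0.9500·0.1500 = 0.1425 m
robot under decel: 0.9500²/(2·5.0000) = 0.0902 m
human over T_r+T_s: 1.2000·(0.1500+0.1900) = 0.4080 m
residual clearance needed = 0.1500+0.0400+0.0300 = 0.2200 m
sum ≈ 0.1425+0.0902+0.4080+0.2200 ≈ 0.8608 m = S ✓

v_R_max = 19/20 m/s = 0.9500 m/s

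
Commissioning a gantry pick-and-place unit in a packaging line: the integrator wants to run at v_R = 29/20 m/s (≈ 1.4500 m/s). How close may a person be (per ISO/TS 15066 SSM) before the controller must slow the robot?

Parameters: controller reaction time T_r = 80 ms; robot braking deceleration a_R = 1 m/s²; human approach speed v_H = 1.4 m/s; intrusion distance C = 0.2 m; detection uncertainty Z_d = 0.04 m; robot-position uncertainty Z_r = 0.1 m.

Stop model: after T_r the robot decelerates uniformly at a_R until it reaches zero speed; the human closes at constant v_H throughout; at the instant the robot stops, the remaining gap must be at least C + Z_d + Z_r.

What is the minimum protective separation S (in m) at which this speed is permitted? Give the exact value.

T_s = v_R/a_R = (29/20)/1 = 1.4500 s
robot in T_r: 1.4500·0.0800 = 0.1160 m
robot covers 1.4500·1.4500 − ½·1.0000·1.4500² = 1.0513 m while stopping
human over T_r+T_s: 1.4000·(0.0800+1.4500) = 2.1420 m
C+Z_d+Z_r = 0.2000+0.0400+0.1000 = 0.3400 m
S_min ≈ 0.1160+1.0513+2.1420+0.3400  ⇒  S_min = 14597/4000 m

S_min = 14597/4000 m = 3.6492 m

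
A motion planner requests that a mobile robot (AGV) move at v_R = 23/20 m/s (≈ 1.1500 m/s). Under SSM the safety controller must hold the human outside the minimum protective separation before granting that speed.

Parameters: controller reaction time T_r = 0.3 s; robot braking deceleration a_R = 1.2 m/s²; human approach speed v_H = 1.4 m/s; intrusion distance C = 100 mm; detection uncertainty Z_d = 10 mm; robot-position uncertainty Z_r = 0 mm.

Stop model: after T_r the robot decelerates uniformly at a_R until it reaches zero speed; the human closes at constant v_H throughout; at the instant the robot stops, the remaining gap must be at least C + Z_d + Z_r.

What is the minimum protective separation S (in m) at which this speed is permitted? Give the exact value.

braking lasts T_s = (23/20)/(6/5) = 0.9583 s
reaction-phase robot travel = 1.1500·0.3000 = 0.3450 m
robot covers 1.1500·0.9583 − ½·1.2000·0.9583² = 0.5510 m while stopping
human closes 1.4000·1.2583 = 1.7617 m
C+Z_d+Z_r = 0.1000+0.0100+0.0000 = 0.1100 m
S_min ≈ 0.3450+0.5510+1.7617+0.1100  ⇒  S_min = 2657/960 m

S_min = 2657/960 m = 2.7677 m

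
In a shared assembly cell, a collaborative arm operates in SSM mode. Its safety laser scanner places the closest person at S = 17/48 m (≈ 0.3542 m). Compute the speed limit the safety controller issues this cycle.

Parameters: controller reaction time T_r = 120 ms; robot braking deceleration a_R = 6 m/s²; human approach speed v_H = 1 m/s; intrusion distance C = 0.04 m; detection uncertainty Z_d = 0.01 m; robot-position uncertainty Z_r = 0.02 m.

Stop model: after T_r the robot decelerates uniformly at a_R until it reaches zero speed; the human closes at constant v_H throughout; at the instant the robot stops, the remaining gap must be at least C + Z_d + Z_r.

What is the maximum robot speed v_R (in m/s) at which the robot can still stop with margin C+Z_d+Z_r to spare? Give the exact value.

at the boundary: (1/12)·v² + (43/150)·v + (-197/1200) = 0
  disc = (43/150)² − 4·(1/12)·(-197/1200) = 1369/10000 ; √disc = 37/100
  v_R = (−(43/150) + 37/100) / (2·(1/12)) = 1/2 m/s
check:
braking lasts T_s = (1/2)/6 = 0.0833 s
robot covers v_R·T_r = 0.5000·0.1200 = 0.0600 m before braking
robot under decel: 0.5000²/(2·6.0000) = 0.0208 m
person approaches 1.0000·(0.1200+0.0833) = 0.2033 m
C+Z_d+Z_r = 0.0400+0.0100+0.0200 = 0.0700 m
sum ≈ 0.0600+0.0208+0.2033+0.0700 ≈ 0.3542 m = S ✓

v_R_max = 1/2 m/s = 0.5000 m/s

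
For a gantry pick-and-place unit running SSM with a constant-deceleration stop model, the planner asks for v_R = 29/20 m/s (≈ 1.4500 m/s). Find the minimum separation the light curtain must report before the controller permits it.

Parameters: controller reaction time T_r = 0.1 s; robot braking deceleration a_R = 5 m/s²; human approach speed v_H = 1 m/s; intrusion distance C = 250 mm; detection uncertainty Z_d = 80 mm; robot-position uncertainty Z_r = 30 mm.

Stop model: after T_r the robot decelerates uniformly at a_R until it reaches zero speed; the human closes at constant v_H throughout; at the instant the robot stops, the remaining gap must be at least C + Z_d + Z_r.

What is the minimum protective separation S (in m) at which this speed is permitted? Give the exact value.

T_s = v_R/a_R = (29/20)/5 = 0.2900 s
robot covers v_R·T_r = 1.4500·0.1000 = 0.1450 m before braking
braking distance = 1.4500²/(2·5.0000) = 0.2102 m
human closes 1.0000·0.3900 = 0.3900 m
C+Z_d+Z_r = 0.2500+0.0800+0.0300 = 0.3600 m
S_min ≈ 0.1450+0.2102+0.3900+0.3600  ⇒  S_min = 4421/4000 m

S_min = 4421/4000 m = 1.1053 m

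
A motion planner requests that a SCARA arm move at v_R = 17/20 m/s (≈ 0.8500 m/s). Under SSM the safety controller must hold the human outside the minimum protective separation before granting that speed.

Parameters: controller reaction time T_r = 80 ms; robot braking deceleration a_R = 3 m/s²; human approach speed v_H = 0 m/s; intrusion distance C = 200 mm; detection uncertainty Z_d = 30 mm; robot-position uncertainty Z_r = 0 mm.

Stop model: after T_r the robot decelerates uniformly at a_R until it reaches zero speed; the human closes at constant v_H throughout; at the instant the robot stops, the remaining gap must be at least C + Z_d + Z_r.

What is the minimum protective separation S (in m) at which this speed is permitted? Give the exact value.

S_min = 5021/12000 m = 0.4184 m

T_s = v_R/a_R = (17/20)/3 = 0.2833 s
robot in T_r: 0.8500·0.0800 = 0.0680 m
robot under decel: 0.8500²/(2·3.0000) = 0.1204 m
human closes 0.0000·0.3633 = 0.0000 m
margins: 0.2000+0.0300+0.0000 = 0.2300 m
S_min ≈ 0.0680+0.1204+0.0000+0.2300  ⇒  S_min = 5021/12000 m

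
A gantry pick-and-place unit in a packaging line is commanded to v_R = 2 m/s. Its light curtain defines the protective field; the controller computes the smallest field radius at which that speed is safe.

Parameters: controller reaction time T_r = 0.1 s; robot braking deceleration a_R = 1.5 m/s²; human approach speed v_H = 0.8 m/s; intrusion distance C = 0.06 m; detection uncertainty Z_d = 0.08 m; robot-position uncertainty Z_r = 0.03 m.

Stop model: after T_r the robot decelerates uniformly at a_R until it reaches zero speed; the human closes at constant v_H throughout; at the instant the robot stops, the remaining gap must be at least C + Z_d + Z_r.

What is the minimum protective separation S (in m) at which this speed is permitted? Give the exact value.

T_s = v_R/a_R = 2/(3/2) = 1.3333 s
robot in T_r: 2.0000·0.1000 = 0.2000 m
robot covers 2.0000·1.3333 − ½·1.5000·1.3333² = 1.3333 m while stopping
human closes 0.8000·1.4333 = 1.1467 m
C+Z_d+Z_r = 0.0600+0.0800+0.0300 = 0.1700 m
S_min ≈ 0.2000+1.3333+1.1467+0.1700  ⇒  S_min = 57/20 m

S_min = 57/20 m = 2.8500 m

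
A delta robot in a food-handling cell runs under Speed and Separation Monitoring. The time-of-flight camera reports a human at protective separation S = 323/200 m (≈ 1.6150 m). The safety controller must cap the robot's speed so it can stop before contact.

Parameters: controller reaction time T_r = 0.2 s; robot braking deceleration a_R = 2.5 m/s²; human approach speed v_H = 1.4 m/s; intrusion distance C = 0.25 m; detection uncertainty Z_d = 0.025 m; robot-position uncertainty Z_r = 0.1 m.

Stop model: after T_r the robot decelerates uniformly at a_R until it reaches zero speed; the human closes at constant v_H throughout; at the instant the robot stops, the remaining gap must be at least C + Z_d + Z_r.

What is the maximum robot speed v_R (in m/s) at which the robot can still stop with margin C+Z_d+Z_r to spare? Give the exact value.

v_R_max = 1 m/s = 1.0000 m/s

quadratic (1/5)·v² + (19/25)·v + (-24/25) = 0
  disc = (19/25)² − 4·(1/5)·(-24/25) = 841/625 ; √disc = 29/25
  v_R = (−(19/25) + 29/25) / (2·(1/5)) = 1 m/s
check:
braking lasts T_s = 1/(5/2) = 0.4000 s
reaction-phase robot travel = 1.0000·0.2000 = 0.2000 m
braking distance = 1.0000²/(2·2.5000) = 0.2000 m
human over T_r+T_s: 1.4000·(0.2000+0.4000) = 0.8400 m
margins: 0.2500+0.0250+0.1000 = 0.3750 m
sum ≈ 0.2000+0.2000+0.8400+0.3750 ≈ 1.6150 m = S ✓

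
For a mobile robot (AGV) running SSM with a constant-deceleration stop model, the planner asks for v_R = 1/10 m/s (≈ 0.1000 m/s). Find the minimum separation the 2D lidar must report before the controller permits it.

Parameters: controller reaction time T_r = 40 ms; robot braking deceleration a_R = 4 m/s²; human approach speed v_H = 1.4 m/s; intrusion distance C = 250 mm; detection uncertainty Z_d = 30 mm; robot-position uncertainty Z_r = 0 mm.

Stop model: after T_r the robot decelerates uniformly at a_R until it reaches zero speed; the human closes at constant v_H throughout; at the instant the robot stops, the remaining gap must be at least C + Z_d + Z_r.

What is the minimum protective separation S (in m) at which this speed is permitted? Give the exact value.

stop time T_s = (1/10)/4 = 0.0250 s
reaction-phase robot travel = 0.1000·0.0400 = 0.0040 m
robot under decel: 0.1000²/(2·4.0000) = 0.0013 m
human closes 1.4000·0.0650 = 0.0910 m
residual clearance needed = 0.2500+0.0300+0.0000 = 0.2800 m
S_min ≈ 0.0040+0.0013+0.0910+0.2800  ⇒  S_min = 301/800 m

S_min = 301/800 m = 0.3762 m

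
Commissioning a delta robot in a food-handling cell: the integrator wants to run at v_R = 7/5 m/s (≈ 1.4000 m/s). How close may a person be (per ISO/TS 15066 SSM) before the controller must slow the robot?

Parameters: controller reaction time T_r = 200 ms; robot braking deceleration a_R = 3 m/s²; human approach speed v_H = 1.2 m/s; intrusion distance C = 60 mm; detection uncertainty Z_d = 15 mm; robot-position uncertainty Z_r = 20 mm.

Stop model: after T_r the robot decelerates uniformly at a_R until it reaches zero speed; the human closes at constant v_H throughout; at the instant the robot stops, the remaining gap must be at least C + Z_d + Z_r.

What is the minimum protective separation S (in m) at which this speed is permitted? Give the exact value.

braking lasts T_s = (7/5)/3 = 0.4667 s
robot covers v_R·T_r = 1.4000·0.2000 = 0.2800 m before braking
braking distance = 1.4000²/(2·3.0000) = 0.3267 m
human over T_r+T_s: 1.2000·(0.2000+0.4667) = 0.8000 m
residual clearance needed = 0.0600+0.0150+0.0200 = 0.0950 m
S_min ≈ 0.2800+0.3267+0.8000+0.0950  ⇒  S_min = 901/600 m

S_min = 901/600 m = 1.5017 m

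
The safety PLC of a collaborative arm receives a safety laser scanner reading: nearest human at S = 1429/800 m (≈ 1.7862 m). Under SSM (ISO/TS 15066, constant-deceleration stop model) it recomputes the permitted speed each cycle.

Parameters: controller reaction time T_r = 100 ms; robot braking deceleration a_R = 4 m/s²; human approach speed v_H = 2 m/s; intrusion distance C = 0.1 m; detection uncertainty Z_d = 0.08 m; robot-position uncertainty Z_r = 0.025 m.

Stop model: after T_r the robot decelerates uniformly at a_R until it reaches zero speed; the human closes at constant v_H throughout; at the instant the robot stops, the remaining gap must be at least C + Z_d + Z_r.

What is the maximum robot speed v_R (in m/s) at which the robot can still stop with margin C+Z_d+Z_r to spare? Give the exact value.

v_R_max = 17/10 m/s = 1.7000 m/s

collect terms ⇒ (1/8)·v_R² + (3/5)·v_R + (-221/160) = 0
  disc = (3/5)² − 4·(1/8)·(-221/160) = 1681/1600 ; √disc = 41/40
  v_R = (−(3/5) + 41/40) / (2·(1/8)) = 17/10 m/s
check:
stop time T_s = (17/10)/4 = 0.4250 s
reaction-phase robot travel = 1.7000·0.1000 = 0.1700 m
robot under decel: 1.7000²/(2·4.0000) = 0.3613 m
human closes 2.0000·0.5250 = 1.0500 m
margins: 0.1000+0.0800+0.0250 = 0.2050 m
sum ≈ 0.1700+0.3613+1.0500+0.2050 ≈ 1.7862 m = S ✓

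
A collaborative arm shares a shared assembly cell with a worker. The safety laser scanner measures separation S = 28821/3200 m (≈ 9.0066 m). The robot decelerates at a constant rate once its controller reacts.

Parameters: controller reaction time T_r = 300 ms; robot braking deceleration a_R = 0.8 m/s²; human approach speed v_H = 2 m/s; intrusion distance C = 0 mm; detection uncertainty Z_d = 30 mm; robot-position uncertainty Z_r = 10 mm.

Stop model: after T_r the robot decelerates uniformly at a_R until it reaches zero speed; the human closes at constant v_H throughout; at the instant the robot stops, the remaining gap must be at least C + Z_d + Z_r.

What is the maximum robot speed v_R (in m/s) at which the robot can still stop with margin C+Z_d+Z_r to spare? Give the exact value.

at the boundary: (5/8)·v² + (14/5)·v + (-26773/3200) = 0
  disc = (14/5)² − 4·(5/8)·(-26773/3200) = 184041/6400 ; √disc = 429/80
  v_R = (−(14/5) + 429/80) / (2·(5/8)) = 41/20 m/s
check:
braking lasts T_s = (41/20)/(4/5) = 2.5625 s
reaction-phase robot travel = 2.0500·0.3000 = 0.6150 m
robot covers 2.0500·2.5625 − ½·0.8000·2.5625² = 2.6266 m while stopping
human closes 2.0000·2.8625 = 5.7250 m
residual clearance needed = 0.0000+0.0300+0.0100 = 0.0400 m
sum ≈ 0.6150+2.6266+5.7250+0.0400 ≈ 9.0066 m = S ✓

v_R_max = 41/20 m/s = 2.0500 m/s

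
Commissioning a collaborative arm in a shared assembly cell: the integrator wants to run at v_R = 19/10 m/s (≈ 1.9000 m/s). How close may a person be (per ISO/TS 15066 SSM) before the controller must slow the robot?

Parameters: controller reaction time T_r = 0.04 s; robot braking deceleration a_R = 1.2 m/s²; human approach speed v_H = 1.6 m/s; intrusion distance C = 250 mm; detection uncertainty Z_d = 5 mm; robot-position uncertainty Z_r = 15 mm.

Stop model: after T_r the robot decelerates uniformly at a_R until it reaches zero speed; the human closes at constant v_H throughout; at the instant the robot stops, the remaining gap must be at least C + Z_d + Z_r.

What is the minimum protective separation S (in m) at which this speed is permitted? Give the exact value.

braking lasts T_s = (19/10)/(6/5) = 1.5833 s
reaction-phase robot travel = 1.9000·0.0400 = 0.0760 m
braking distance = 1.9000²/(2·1.2000) = 1.5042 m
person approaches 1.6000·(0.0400+1.5833) = 2.5973 m
residual clearance needed = 0.2500+0.0050+0.0150 = 0.2700 m
S_min ≈ 0.0760+1.5042+2.5973+0.2700  ⇒  S_min = 1779/400 m

S_min = 1779/400 m = 4.4475 m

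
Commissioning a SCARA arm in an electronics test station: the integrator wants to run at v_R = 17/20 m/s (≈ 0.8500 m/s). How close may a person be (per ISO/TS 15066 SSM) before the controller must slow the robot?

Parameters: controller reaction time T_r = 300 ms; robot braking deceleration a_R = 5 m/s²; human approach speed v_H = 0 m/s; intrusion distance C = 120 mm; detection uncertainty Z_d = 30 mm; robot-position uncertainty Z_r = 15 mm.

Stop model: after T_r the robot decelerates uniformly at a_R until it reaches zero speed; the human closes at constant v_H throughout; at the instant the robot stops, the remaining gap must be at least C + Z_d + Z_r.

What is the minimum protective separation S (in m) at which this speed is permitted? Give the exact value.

braking lasts T_s = (17/20)/5 = 0.1700 s
robot covers v_R·T_r = 0.8500·0.3000 = 0.2550 m before braking
robot under decel: 0.8500²/(2·5.0000) = 0.0722 m
person approaches 0.0000·(0.3000+0.1700) = 0.0000 m
C+Z_d+Z_r = 0.1200+0.0300+0.0150 = 0.1650 m
S_min ≈ 0.2550+0.0722+0.0000+0.1650  ⇒  S_min = 1969/4000 m

S_min = 1969/4000 m = 0.4923 m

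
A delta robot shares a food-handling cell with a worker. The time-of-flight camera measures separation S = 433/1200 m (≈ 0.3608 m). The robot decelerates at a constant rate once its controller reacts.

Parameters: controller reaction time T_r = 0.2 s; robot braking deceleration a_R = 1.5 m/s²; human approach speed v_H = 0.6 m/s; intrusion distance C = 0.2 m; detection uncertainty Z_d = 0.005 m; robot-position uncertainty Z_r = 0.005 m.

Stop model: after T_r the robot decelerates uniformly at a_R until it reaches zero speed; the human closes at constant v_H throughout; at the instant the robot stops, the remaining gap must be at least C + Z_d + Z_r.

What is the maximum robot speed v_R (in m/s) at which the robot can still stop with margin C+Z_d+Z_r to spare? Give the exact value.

v_R_max = 1/20 m/s = 0.0500 m/s

collect terms ⇒ (1/3)·v_R² + (3/5)·v_R + (-37/1200) = 0
  disc = (3/5)² − 4·(1/3)·(-37/1200) = 361/900 ; √disc = 19/30
  v_R = (−(3/5) + 19/30) / (2·(1/3)) = 1/20 m/s
check:
braking lasts T_s = (1/20)/(3/2) = 0.0333 s
robot covers v_R·T_r = 0.0500·0.2000 = 0.0100 m before braking
robot covers 0.0500·0.0333 − ½·1.5000·0.0333² = 0.0008 m while stopping
human closes 0.6000·0.2333 = 0.1400 m
margins: 0.2000+0.0050+0.0050 = 0.2100 m
sum ≈ 0.0100+0.0008+0.1400+0.2100 ≈ 0.3608 m = S ✓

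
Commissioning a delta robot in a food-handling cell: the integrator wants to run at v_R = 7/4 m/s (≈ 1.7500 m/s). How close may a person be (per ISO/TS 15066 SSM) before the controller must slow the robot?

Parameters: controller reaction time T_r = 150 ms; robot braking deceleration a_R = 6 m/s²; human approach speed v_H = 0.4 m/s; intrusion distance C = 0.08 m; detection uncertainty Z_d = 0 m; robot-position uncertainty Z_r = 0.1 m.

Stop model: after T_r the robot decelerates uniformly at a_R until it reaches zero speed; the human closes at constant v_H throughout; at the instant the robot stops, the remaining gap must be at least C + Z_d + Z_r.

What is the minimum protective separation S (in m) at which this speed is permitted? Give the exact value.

braking lasts T_s = (7/4)/6 = 0.2917 s
robot covers v_R·T_r = 1.7500·0.1500 = 0.2625 m before braking
robot under decel: 1.7500²/(2·6.0000) = 0.2552 m
person approaches 0.4000·(0.1500+0.2917) = 0.1767 m
C+Z_d+Z_r = 0.0800+0.0000+0.1000 = 0.1800 m
S_min ≈ 0.2625+0.2552+0.1767+0.1800  ⇒  S_min = 1399/1600 m

S_min = 1399/1600 m = 0.8744 m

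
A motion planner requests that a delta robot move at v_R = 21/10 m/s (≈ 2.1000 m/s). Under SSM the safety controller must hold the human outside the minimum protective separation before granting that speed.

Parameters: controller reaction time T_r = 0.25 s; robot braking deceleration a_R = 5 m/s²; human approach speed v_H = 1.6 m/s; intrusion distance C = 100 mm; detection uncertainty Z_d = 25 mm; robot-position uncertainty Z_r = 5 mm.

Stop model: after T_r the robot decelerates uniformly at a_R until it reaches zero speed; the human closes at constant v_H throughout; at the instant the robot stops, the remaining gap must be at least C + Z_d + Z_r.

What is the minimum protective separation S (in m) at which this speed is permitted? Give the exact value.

S_min = 271/125 m = 2.1680 m

T_s = v_R/a_R = (21/10)/5 = 0.4200 s
reaction-phase robot travel = 2.1000·0.2500 = 0.5250 m
braking distance = 2.1000²/(2·5.0000) = 0.4410 m
human over T_r+T_s: 1.6000·(0.2500+0.4200) = 1.0720 m
C+Z_d+Z_r = 0.1000+0.0250+0.0050 = 0.1300 m
S_min ≈ 0.5250+0.4410+1.0720+0.1300  ⇒  S_min = 271/125 m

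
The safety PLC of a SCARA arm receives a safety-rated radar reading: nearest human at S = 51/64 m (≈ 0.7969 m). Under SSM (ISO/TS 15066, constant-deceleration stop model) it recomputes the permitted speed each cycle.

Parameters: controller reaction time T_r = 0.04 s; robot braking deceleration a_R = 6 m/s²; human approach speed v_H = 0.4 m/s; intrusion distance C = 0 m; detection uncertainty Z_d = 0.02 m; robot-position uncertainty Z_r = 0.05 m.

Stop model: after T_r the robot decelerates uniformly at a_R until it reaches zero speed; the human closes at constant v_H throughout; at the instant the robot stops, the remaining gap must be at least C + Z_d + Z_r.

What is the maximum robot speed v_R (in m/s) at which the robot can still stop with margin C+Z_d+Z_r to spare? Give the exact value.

v_R_max = 47/20 m/s = 2.3500 m/s

collect terms ⇒ (1/12)·v_R² + (8/75)·v_R + (-5687/8000) = 0
  disc = (8/75)² − 4·(1/12)·(-5687/8000) = 89401/360000 ; √disc = 299/600
  v_R = (−(8/75) + 299/600) / (2·(1/12)) = 47/20 m/s
check:
T_s = v_R/a_R = (47/20)/6 = 0.3917 s
robot in T_r: 2.3500·0.0400 = 0.0940 m
robot covers 2.3500·0.3917 − ½·6.0000·0.3917² = 0.4602 m while stopping
person approaches 0.4000·(0.0400+0.3917) = 0.1727 m
residual clearance needed = 0.0000+0.0200+0.0500 = 0.0700 m
sum ≈ 0.0940+0.4602+0.1727+0.0700 ≈ 0.7969 m = S ✓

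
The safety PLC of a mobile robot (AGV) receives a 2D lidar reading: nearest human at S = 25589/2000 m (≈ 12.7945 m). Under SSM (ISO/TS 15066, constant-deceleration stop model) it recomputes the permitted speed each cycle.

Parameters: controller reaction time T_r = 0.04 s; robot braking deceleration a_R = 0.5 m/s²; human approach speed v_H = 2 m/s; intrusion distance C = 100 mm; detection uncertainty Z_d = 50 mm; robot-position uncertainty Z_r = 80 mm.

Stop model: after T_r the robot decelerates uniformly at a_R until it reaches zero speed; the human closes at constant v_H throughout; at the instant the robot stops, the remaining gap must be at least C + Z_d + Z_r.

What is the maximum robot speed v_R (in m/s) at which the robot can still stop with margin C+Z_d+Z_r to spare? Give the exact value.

collect terms ⇒ (1)·v_R² + (101/25)·v_R + (-24969/2000) = 0
  disc = (101/25)² − 4·(1)·(-24969/2000) = 165649/2500 ; √disc = 407/50
  v_R = (−(101/25) + 407/50) / (2·(1)) = 41/20 m/s
check:
stop time T_s = (41/20)/(1/2) = 4.1000 s
robot in T_r: 2.0500·0.0400 = 0.0820 m
robot under decel: 2.0500²/(2·0.5000) = 4.2025 m
human over T_r+T_s: 2.0000·(0.0400+4.1000) = 8.2800 m
margins: 0.1000+0.0500+0.0800 = 0.2300 m
sum ≈ 0.0820+4.2025+8.2800+0.2300 ≈ 12.7945 m = S ✓

v_R_max = 41/20 m/s = 2.0500 m/s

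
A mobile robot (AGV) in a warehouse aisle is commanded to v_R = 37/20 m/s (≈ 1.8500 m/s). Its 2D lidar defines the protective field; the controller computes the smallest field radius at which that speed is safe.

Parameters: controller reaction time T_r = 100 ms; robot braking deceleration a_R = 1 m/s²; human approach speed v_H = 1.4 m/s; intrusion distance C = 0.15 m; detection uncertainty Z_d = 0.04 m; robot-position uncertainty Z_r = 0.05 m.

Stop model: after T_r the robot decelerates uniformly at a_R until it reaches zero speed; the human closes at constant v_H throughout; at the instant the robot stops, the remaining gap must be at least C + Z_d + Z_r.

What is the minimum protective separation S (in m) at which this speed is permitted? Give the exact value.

braking lasts T_s = (37/20)/1 = 1.8500 s
robot in T_r: 1.8500·0.1000 = 0.1850 m
robot under decel: 1.8500²/(2·1.0000) = 1.7112 m
person approaches 1.4000·(0.1000+1.8500) = 2.7300 m
margins: 0.1500+0.0400+0.0500 = 0.2400 m
S_min ≈ 0.1850+1.7112+2.7300+0.2400  ⇒  S_min = 3893/800 m

S_min = 3893/800 m = 4.8662 m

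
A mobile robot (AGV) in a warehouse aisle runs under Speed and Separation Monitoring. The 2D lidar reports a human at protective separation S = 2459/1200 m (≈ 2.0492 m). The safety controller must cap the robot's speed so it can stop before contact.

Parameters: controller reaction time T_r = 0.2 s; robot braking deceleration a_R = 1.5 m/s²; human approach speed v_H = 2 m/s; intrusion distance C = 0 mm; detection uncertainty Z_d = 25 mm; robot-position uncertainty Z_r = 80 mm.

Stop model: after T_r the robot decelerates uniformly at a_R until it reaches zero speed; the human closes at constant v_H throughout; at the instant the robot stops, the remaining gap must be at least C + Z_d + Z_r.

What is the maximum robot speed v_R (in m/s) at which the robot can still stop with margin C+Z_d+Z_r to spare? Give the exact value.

at the boundary: (1/3)·v² + (23/15)·v + (-1853/1200) = 0
  disc = (23/15)² − 4·(1/3)·(-1853/1200) = 441/100 ; √disc = 21/10
  v_R = (−(23/15) + 21/10) / (2·(1/3)) = 17/20 m/s
check:
stop time T_s = (17/20)/(3/2) = 0.5667 s
reaction-phase robot travel = 0.8500·0.2000 = 0.1700 m
robot covers 0.8500·0.5667 − ½·1.5000·0.5667² = 0.2408 m while stopping
human over T_r+T_s: 2.0000·(0.2000+0.5667) = 1.5333 m
C+Z_d+Z_r = 0.0000+0.0250+0.0800 = 0.1050 m
sum ≈ 0.1700+0.2408+1.5333+0.1050 ≈ 2.0492 m = S ✓

v_R_max = 17/20 m/s = 0.8500 m/s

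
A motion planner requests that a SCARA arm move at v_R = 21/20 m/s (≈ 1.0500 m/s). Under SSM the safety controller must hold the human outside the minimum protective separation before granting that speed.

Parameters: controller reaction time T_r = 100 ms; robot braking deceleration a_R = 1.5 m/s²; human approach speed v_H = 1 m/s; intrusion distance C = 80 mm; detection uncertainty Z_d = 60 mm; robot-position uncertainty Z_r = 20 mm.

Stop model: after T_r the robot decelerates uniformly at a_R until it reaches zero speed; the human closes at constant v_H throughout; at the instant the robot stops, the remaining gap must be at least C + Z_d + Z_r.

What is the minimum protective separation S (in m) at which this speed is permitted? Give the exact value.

S_min = 573/400 m = 1.4325 m

stop time T_s = (21/20)/(3/2) = 0.7000 s
robot in T_r: 1.0500·0.1000 = 0.1050 m
robot under decel: 1.0500²/(2·1.5000) = 0.3675 m
human over T_r+T_s: 1.0000·(0.1000+0.7000) = 0.8000 m
C+Z_d+Z_r = 0.0800+0.0600+0.0200 = 0.1600 m
S_min ≈ 0.1050+0.3675+0.8000+0.1600  ⇒  S_min = 573/400 m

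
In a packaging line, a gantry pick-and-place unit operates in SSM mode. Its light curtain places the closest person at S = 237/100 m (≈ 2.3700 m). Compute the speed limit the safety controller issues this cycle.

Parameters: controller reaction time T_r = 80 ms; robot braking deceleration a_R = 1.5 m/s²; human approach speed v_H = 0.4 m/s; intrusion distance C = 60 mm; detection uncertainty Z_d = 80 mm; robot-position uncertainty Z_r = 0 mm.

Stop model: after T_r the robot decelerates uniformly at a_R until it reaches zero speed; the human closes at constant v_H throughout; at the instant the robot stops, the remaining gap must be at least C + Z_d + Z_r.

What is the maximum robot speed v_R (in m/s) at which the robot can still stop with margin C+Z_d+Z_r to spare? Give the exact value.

v_R_max = 21/10 m/s = 2.1000 m/s

at the boundary: (1/3)·v² + (26/75)·v + (-1099/500) = 0
  disc = (26/75)² − 4·(1/3)·(-1099/500) = 17161/5625 ; √disc = 131/75
  v_R = (−(26/75) + 131/75) / (2·(1/3)) = 21/10 m/s
check:
stop time T_s = (21/10)/(3/2) = 1.4000 s
robot in T_r: 2.1000·0.0800 = 0.1680 m
braking distance = 2.1000²/(2·1.5000) = 1.4700 m
person approaches 0.4000·(0.0800+1.4000) = 0.5920 m
margins: 0.0600+0.0800+0.0000 = 0.1400 m
sum ≈ 0.1680+1.4700+0.5920+0.1400 ≈ 2.3700 m = S ✓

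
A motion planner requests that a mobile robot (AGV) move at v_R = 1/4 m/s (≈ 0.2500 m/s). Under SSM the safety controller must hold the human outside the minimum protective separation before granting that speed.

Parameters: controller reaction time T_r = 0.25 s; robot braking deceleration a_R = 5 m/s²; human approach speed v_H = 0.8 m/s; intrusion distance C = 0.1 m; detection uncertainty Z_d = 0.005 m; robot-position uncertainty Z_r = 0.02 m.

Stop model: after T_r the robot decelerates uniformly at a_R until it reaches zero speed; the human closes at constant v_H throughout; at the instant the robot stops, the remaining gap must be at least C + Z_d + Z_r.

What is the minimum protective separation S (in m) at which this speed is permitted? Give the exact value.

S_min = 347/800 m = 0.4338 m

braking lasts T_s = (1/4)/5 = 0.0500 s
reaction-phase robot travel = 0.2500·0.2500 = 0.0625 m
braking distance = 0.2500²/(2·5.0000) = 0.0063 m
person approaches 0.8000·(0.2500+0.0500) = 0.2400 m
C+Z_d+Z_r = 0.1000+0.0050+0.0200 = 0.1250 m
S_min ≈ 0.0625+0.0063+0.2400+0.1250  ⇒  S_min = 347/800 m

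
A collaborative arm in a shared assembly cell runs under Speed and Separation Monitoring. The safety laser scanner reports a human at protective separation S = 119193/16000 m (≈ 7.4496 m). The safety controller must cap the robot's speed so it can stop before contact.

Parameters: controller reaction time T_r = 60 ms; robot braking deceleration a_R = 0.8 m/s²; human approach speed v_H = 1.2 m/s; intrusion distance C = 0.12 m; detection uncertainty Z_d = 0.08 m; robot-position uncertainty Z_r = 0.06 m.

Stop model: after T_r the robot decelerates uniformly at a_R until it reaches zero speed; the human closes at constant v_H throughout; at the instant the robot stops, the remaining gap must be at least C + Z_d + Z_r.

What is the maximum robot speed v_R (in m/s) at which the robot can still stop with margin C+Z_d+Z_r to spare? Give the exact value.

v_R_max = 47/20 m/s = 2.3500 m/s

collect terms ⇒ (5/8)·v_R² + (39/25)·v_R + (-113881/16000) = 0
  disc = (39/25)² − 4·(5/8)·(-113881/16000) = 3236401/160000 ; √disc = 1799/400
  v_R = (−(39/25) + 1799/400) / (2·(5/8)) = 47/20 m/s
check:
braking lasts T_s = (47/20)/(4/5) = 2.9375 s
robot covers v_R·T_r = 2.3500·0.0600 = 0.1410 m before braking
robot under decel: 2.3500²/(2·0.8000) = 3.4516 m
human over T_r+T_s: 1.2000·(0.0600+2.9375) = 3.5970 m
C+Z_d+Z_r = 0.1200+0.0800+0.0600 = 0.2600 m
sum ≈ 0.1410+3.4516+3.5970+0.2600 ≈ 7.4496 m = S ✓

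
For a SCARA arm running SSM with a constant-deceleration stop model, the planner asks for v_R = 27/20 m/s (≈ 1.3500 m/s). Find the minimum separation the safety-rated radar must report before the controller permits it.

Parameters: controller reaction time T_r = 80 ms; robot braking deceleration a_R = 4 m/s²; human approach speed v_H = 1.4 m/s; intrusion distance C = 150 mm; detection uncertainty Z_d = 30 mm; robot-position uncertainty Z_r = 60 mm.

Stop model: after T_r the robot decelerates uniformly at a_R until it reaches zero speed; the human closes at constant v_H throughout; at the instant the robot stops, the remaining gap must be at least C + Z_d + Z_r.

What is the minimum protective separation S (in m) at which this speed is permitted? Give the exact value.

stop time T_s = (27/20)/4 = 0.3375 s
robot in T_r: 1.3500·0.0800 = 0.1080 m
robot under decel: 1.3500²/(2·4.0000) = 0.2278 m
human over T_r+T_s: 1.4000·(0.0800+0.3375) = 0.5845 m
C+Z_d+Z_r = 0.1500+0.0300+0.0600 = 0.2400 m
S_min ≈ 0.1080+0.2278+0.5845+0.2400  ⇒  S_min = 3713/3200 m

S_min = 3713/3200 m = 1.1603 m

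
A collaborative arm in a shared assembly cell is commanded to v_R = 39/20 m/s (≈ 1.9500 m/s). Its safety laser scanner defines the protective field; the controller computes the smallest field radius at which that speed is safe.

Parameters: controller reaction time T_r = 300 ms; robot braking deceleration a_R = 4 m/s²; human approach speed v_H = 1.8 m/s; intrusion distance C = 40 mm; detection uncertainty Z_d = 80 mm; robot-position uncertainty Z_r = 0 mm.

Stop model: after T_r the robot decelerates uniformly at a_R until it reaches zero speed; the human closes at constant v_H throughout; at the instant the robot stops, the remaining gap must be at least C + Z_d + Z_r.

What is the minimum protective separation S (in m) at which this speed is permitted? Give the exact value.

stop time T_s = (39/20)/4 = 0.4875 s
reaction-phase robot travel = 1.9500·0.3000 = 0.5850 m
robot covers 1.9500·0.4875 − ½·4.0000·0.4875² = 0.4753 m while stopping
human over T_r+T_s: 1.8000·(0.3000+0.4875) = 1.4175 m
C+Z_d+Z_r = 0.0400+0.0800+0.0000 = 0.1200 m
S_min ≈ 0.5850+0.4753+1.4175+0.1200  ⇒  S_min = 8313/3200 m

S_min = 8313/3200 m = 2.5978 m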